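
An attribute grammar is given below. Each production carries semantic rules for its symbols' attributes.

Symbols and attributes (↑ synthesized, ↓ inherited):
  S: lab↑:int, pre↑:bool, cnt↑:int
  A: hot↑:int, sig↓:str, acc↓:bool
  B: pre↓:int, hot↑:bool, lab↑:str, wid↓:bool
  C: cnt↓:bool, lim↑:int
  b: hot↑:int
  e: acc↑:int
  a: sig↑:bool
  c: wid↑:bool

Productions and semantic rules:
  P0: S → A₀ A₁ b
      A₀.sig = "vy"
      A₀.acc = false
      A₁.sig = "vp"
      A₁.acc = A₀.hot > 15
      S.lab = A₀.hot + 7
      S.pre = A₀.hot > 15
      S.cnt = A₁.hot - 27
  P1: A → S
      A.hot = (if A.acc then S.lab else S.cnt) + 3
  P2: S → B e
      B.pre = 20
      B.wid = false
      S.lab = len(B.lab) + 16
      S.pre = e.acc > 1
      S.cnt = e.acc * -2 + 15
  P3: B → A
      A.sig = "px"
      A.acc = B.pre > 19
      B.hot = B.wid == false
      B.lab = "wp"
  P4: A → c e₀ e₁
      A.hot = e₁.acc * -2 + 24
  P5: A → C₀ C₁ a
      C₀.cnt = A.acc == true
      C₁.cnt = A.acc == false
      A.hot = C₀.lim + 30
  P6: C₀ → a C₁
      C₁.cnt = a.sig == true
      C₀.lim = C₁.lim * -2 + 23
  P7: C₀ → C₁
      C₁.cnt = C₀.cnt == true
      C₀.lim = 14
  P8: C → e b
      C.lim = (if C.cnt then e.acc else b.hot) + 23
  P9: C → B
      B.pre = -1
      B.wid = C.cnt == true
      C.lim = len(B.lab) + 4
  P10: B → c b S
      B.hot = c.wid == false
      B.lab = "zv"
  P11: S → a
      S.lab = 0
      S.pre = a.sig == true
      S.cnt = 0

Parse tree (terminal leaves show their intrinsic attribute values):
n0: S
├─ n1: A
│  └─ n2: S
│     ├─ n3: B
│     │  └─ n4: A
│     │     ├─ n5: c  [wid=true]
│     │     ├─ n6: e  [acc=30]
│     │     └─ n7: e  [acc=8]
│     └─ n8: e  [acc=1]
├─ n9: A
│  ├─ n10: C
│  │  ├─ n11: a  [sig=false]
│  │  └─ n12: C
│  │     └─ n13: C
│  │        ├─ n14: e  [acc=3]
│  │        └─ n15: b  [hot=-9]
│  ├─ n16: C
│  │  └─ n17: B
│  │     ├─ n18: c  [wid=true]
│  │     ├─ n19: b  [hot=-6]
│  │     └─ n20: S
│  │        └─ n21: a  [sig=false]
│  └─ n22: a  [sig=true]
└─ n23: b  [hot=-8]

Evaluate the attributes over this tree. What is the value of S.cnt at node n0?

1. n1.sig = "vy"  ["vy"]
2. n1.acc = false  [false]
3. n3.pre = 20  [20]
4. n3.wid = false  [false]
5. n4.sig = "px"  ["px"]
6. n4.acc = true  [B.pre > 19]
7. n5.wid = true  [terminal]
8. n6.acc = 30  [terminal]
9. n7.acc = 8  [terminal]
10. n4.hot = 8  [e₁.acc * -2 + 24]
11. n3.hot = true  [B.wid == false]
12. n3.lab = "wp"  ["wp"]
13. n8.acc = 1  [terminal]
14. n2.lab = 18  [len(B.lab) + 16]
15. n2.pre = false  [e.acc > 1]
16. n2.cnt = 13  [e.acc * -2 + 15]
17. n1.hot = 16  [(if A.acc then S.lab else S.cnt) + 3]
18. n9.sig = "vp"  ["vp"]
19. n9.acc = true  [A₀.hot > 15]
20. n10.cnt = true  [A.acc == true]
21. n11.sig = false  [terminal]
22. n12.cnt = false  [a.sig == true]
23. n13.cnt = false  [C₀.cnt == true]
24. n14.acc = 3  [terminal]
25. n15.hot = -9  [terminal]
26. n13.lim = 14  [(if C.cnt then e.acc else b.hot) + 23]
27. n12.lim = 14  [14]
28. n10.lim = -5  [C₁.lim * -2 + 23]
29. n16.cnt = false  [A.acc == false]
30. n17.pre = -1  [-1]
31. n17.wid = false  [C.cnt == true]
32. n18.wid = true  [terminal]
33. n19.hot = -6  [terminal]
34. n21.sig = false  [terminal]
35. n20.lab = 0  [0]
36. n20.pre = false  [a.sig == true]
37. n20.cnt = 0  [0]
38. n17.hot = false  [c.wid == false]
39. n17.lab = "zv"  ["zv"]
40. n16.lim = 6  [len(B.lab) + 4]
41. n22.sig = true  [terminal]
42. n9.hot = 25  [C₀.lim + 30]
43. n23.hot = -8  [terminal]
44. n0.lab = 23  [A₀.hot + 7]
45. n0.pre = true  [A₀.hot > 15]
46. n0.cnt = -2  [A₁.hot - 27]

-2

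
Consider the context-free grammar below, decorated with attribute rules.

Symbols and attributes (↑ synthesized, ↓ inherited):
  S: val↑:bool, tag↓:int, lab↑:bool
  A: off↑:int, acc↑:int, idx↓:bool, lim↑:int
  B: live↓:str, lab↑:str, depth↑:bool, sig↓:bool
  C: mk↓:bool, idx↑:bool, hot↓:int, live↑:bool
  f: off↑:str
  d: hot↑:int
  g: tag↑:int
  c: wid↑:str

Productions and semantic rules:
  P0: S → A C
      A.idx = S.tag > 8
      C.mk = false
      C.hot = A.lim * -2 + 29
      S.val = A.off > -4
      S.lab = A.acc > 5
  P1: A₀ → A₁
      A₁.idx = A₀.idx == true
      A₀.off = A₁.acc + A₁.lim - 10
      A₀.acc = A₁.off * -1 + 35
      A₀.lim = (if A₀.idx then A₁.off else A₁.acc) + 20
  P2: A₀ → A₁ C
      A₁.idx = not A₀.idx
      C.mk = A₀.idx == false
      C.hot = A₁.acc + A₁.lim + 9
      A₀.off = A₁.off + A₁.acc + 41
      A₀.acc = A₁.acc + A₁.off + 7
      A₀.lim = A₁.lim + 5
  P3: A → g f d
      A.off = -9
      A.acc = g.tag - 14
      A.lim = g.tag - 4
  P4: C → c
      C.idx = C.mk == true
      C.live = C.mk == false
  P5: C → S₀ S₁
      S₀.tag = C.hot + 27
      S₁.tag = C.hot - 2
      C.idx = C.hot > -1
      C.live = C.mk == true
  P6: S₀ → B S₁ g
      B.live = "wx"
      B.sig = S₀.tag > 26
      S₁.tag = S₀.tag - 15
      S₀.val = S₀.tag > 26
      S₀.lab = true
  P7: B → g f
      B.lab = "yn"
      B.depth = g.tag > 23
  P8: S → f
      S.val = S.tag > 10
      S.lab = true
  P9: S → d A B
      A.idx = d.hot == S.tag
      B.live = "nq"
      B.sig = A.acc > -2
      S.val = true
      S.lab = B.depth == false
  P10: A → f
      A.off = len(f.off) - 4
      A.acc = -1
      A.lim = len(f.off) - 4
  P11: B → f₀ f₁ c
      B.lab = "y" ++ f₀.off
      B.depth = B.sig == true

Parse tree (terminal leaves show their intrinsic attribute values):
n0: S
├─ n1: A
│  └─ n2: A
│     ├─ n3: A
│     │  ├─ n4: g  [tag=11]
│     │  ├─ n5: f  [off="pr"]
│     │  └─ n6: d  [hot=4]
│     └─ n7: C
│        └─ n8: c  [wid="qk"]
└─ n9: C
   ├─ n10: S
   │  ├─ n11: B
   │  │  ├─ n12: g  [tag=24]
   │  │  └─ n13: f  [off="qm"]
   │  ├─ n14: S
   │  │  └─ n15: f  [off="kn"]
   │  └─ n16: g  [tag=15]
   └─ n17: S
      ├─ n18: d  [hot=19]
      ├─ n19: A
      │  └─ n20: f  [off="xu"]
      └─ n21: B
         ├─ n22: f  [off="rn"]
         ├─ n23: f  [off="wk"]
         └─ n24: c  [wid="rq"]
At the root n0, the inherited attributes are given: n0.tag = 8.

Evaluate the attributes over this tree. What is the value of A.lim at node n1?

15

1. n0.tag = 8  [given at root]
2. n1.idx = false  [S.tag > 8]
3. n2.idx = false  [A₀.idx == true]
4. n3.idx = true  [not A₀.idx]
5. n4.tag = 11  [terminal]
6. n5.off = "pr"  [terminal]
7. n6.hot = 4  [terminal]
8. n3.off = -9  [-9]
9. n3.acc = -3  [g.tag - 14]
10. n3.lim = 7  [g.tag - 4]
11. n7.mk = true  [A₀.idx == false]
12. n7.hot = 13  [A₁.acc + A₁.lim + 9]
13. n8.wid = "qk"  [terminal]
14. n7.idx = true  [C.mk == true]
15. n7.live = false  [C.mk == false]
16. n2.off = 29  [A₁.off + A₁.acc + 41]
17. n2.acc = -5  [A₁.acc + A₁.off + 7]
18. n2.lim = 12  [A₁.lim + 5]
19. n1.off = -3  [A₁.acc + A₁.lim - 10]
20. n1.acc = 6  [A₁.off * -1 + 35]
21. n1.lim = 15  [(if A₀.idx then A₁.off else A₁.acc) + 20]
22. n9.mk = false  [false]
23. n9.hot = -1  [A.lim * -2 + 29]
24. n10.tag = 26  [C.hot + 27]
25. n11.live = "wx"  ["wx"]
26. n11.sig = false  [S₀.tag > 26]
27. n12.tag = 24  [terminal]
28. n13.off = "qm"  [terminal]
29. n11.lab = "yn"  ["yn"]
30. n11.depth = true  [g.tag > 23]
31. n14.tag = 11  [S₀.tag - 15]
32. n15.off = "kn"  [terminal]
33. n14.val = true  [S.tag > 10]
34. n14.lab = true  [true]
35. n16.tag = 15  [terminal]
36. n10.val = false  [S₀.tag > 26]
37. n10.lab = true  [true]
38. n17.tag = -3  [C.hot - 2]
39. n18.hot = 19  [terminal]
40. n19.idx = false  [d.hot == S.tag]
41. n20.off = "xu"  [terminal]
42. n19.off = -2  [len(f.off) - 4]
43. n19.acc = -1  [-1]
44. n19.lim = -2  [len(f.off) - 4]
45. n21.live = "nq"  ["nq"]
46. n21.sig = true  [A.acc > -2]
47. n22.off = "rn"  [terminal]
48. n23.off = "wk"  [terminal]
49. n24.wid = "rq"  [terminal]
50. n21.lab = "yrn"  ["y" ++ f₀.off]
51. n21.depth = true  [B.sig == true]
52. n17.val = true  [true]
53. n17.lab = false  [B.depth == false]
54. n9.idx = false  [C.hot > -1]
55. n9.live = false  [C.mk == true]
56. n0.val = true  [A.off > -4]
57. n0.lab = true  [A.acc > 5]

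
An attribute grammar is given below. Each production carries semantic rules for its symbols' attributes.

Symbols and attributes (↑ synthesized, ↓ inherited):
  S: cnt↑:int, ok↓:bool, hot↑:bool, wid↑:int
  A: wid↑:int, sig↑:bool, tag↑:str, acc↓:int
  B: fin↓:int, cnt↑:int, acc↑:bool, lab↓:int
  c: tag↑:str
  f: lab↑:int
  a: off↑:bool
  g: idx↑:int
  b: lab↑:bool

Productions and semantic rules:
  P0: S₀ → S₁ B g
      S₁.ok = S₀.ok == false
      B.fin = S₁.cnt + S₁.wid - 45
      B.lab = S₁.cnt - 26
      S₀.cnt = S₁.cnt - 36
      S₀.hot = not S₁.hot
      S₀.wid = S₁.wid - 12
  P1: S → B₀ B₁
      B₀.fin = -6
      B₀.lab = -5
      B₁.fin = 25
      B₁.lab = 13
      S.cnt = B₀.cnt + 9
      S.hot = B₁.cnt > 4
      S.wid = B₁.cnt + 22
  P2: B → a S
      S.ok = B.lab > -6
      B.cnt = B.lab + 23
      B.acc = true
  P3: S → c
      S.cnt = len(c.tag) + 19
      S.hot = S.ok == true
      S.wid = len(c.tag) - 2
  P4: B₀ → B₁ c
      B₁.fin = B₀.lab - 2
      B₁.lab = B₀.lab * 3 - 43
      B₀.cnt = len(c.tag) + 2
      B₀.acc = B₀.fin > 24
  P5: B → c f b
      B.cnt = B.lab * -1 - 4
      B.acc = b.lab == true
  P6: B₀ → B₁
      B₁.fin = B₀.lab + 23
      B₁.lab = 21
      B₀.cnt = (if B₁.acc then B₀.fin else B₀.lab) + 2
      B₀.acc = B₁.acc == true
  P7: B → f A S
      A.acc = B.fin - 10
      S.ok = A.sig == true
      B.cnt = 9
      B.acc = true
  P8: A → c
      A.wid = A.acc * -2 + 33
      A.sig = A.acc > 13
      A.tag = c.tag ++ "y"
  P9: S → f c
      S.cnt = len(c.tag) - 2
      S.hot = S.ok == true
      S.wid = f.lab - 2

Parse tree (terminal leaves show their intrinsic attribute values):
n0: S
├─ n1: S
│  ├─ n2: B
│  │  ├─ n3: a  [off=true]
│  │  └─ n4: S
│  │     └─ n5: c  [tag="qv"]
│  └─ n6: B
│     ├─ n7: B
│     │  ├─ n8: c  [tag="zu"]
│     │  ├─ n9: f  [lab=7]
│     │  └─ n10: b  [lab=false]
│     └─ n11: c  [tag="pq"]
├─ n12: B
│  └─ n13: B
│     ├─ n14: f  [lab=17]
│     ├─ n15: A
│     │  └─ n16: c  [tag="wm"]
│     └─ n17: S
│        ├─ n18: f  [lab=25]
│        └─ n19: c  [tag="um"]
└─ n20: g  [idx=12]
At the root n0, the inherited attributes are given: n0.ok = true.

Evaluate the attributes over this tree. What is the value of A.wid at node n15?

5

1. n0.ok = true  [given at root]
2. n1.ok = false  [S₀.ok == false]
3. n2.fin = -6  [-6]
4. n2.lab = -5  [-5]
5. n3.off = true  [terminal]
6. n4.ok = true  [B.lab > -6]
7. n5.tag = "qv"  [terminal]
8. n4.cnt = 21  [len(c.tag) + 19]
9. n4.hot = true  [S.ok == true]
10. n4.wid = 0  [len(c.tag) - 2]
11. n2.cnt = 18  [B.lab + 23]
12. n2.acc = true  [true]
13. n6.fin = 25  [25]
14. n6.lab = 13  [13]
15. n7.fin = 11  [B₀.lab - 2]
16. n7.lab = -4  [B₀.lab * 3 - 43]
17. n8.tag = "zu"  [terminal]
18. n9.lab = 7  [terminal]
19. n10.lab = false  [terminal]
20. n7.cnt = 0  [B.lab * -1 - 4]
21. n7.acc = false  [b.lab == true]
22. n11.tag = "pq"  [terminal]
23. n6.cnt = 4  [len(c.tag) + 2]
24. n6.acc = true  [B₀.fin > 24]
25. n1.cnt = 27  [B₀.cnt + 9]
26. n1.hot = false  [B₁.cnt > 4]
27. n1.wid = 26  [B₁.cnt + 22]
28. n12.fin = 8  [S₁.cnt + S₁.wid - 45]
29. n12.lab = 1  [S₁.cnt - 26]
30. n13.fin = 24  [B₀.lab + 23]
31. n13.lab = 21  [21]
32. n14.lab = 17  [terminal]
33. n15.acc = 14  [B.fin - 10]
34. n16.tag = "wm"  [terminal]
35. n15.wid = 5  [A.acc * -2 + 33]
36. n15.sig = true  [A.acc > 13]
37. n15.tag = "wmy"  [c.tag ++ "y"]
38. n17.ok = true  [A.sig == true]
39. n18.lab = 25  [terminal]
40. n19.tag = "um"  [terminal]
41. n17.cnt = 0  [len(c.tag) - 2]
42. n17.hot = true  [S.ok == true]
43. n17.wid = 23  [f.lab - 2]
44. n13.cnt = 9  [9]
45. n13.acc = true  [true]
46. n12.cnt = 10  [(if B₁.acc then B₀.fin else B₀.lab) + 2]
47. n12.acc = true  [B₁.acc == true]
48. n20.idx = 12  [terminal]
49. n0.cnt = -9  [S₁.cnt - 36]
50. n0.hot = true  [not S₁.hot]
51. n0.wid = 14  [S₁.wid - 12]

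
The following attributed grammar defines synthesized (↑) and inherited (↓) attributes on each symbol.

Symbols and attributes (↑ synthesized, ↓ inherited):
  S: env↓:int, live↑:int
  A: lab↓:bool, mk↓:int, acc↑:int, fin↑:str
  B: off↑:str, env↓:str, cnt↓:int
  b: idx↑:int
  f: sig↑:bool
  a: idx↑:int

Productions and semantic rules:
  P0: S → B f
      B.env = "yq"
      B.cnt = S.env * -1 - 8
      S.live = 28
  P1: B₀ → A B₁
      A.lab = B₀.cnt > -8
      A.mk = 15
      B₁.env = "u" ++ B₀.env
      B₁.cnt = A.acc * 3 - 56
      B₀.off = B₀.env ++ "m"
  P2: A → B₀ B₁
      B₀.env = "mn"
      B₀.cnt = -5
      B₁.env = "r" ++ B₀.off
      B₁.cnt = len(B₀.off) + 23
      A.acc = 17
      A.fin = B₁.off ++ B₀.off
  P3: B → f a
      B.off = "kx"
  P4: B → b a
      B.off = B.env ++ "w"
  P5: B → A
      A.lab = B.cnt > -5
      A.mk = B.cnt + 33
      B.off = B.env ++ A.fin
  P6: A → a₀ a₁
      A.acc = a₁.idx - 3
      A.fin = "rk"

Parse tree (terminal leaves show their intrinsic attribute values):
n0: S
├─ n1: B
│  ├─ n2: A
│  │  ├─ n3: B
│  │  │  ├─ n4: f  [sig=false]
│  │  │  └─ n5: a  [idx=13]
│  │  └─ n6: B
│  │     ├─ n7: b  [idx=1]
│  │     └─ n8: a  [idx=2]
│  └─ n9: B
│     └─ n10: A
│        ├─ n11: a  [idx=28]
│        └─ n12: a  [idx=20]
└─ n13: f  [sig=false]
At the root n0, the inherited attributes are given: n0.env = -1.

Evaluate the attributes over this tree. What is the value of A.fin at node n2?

1. n0.env = -1  [given at root]
2. n1.env = "yq"  ["yq"]
3. n1.cnt = -7  [S.env * -1 - 8]
4. n2.lab = true  [B₀.cnt > -8]
5. n2.mk = 15  [15]
6. n3.env = "mn"  ["mn"]
7. n3.cnt = -5  [-5]
8. n4.sig = false  [terminal]
9. n5.idx = 13  [terminal]
10. n3.off = "kx"  ["kx"]
11. n6.env = "rkx"  ["r" ++ B₀.off]
12. n6.cnt = 25  [len(B₀.off) + 23]
13. n7.idx = 1  [terminal]
14. n8.idx = 2  [terminal]
15. n6.off = "rkxw"  [B.env ++ "w"]
16. n2.acc = 17  [17]
17. n2.fin = "rkxwkx"  [B₁.off ++ B₀.off]
18. n9.env = "uyq"  ["u" ++ B₀.env]
19. n9.cnt = -5  [A.acc * 3 - 56]
20. n10.lab = false  [B.cnt > -5]
21. n10.mk = 28  [B.cnt + 33]
22. n11.idx = 28  [terminal]
23. n12.idx = 20  [terminal]
24. n10.acc = 17  [a₁.idx - 3]
25. n10.fin = "rk"  ["rk"]
26. n9.off = "uyqrk"  [B.env ++ A.fin]
27. n1.off = "yqm"  [B₀.env ++ "m"]
28. n13.sig = false  [terminal]
29. n0.live = 28  [28]

"rkxwkx"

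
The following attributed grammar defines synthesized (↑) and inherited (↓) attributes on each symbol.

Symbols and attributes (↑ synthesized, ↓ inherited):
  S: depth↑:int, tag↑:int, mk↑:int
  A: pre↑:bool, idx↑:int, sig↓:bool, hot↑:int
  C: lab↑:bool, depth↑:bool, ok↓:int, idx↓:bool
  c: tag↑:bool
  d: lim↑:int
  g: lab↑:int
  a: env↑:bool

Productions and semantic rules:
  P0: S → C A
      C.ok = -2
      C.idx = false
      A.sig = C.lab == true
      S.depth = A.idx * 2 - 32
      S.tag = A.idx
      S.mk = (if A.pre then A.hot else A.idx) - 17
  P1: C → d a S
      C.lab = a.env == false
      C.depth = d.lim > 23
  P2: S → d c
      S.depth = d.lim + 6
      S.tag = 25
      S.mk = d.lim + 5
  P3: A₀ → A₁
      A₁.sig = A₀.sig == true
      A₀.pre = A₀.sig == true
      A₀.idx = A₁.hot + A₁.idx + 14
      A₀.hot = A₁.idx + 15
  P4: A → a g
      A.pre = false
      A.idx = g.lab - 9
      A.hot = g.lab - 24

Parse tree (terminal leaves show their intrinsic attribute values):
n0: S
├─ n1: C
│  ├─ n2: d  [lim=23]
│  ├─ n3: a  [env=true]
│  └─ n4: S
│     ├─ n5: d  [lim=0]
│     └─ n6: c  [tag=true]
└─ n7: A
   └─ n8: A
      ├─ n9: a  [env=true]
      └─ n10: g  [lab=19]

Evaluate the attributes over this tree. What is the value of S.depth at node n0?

1. n1.ok = -2  [-2]
2. n1.idx = false  [false]
3. n2.lim = 23  [terminal]
4. n3.env = true  [terminal]
5. n5.lim = 0  [terminal]
6. n6.tag = true  [terminal]
7. n4.depth = 6  [d.lim + 6]
8. n4.tag = 25  [25]
9. n4.mk = 5  [d.lim + 5]
10. n1.lab = false  [a.env == false]
11. n1.depth = false  [d.lim > 23]
12. n7.sig = false  [C.lab == true]
13. n8.sig = false  [A₀.sig == true]
14. n9.env = true  [terminal]
15. n10.lab = 19  [terminal]
16. n8.pre = false  [false]
17. n8.idx = 10  [g.lab - 9]
18. n8.hot = -5  [g.lab - 24]
19. n7.pre = false  [A₀.sig == true]
20. n7.idx = 19  [A₁.hot + A₁.idx + 14]
21. n7.hot = 25  [A₁.idx + 15]
22. n0.depth = 6  [A.idx * 2 - 32]
23. n0.tag = 19  [A.idx]
24. n0.mk = 2  [(if A.pre then A.hot else A.idx) - 17]

6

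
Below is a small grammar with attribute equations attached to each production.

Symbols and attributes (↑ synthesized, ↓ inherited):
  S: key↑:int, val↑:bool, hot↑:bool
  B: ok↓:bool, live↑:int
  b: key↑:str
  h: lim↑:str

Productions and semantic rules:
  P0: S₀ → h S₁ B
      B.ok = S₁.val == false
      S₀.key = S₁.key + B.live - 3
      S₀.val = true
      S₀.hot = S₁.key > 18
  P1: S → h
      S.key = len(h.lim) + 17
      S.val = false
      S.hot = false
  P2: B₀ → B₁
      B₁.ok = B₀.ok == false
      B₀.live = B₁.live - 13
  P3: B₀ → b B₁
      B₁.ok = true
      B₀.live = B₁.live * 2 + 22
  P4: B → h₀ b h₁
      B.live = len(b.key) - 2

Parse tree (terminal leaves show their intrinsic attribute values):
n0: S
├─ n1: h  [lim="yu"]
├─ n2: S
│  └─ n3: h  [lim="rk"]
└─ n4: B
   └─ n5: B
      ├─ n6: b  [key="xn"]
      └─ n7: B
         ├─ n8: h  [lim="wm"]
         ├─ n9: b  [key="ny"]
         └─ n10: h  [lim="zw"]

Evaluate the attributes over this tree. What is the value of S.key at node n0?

1. n1.lim = "yu"  [terminal]
2. n3.lim = "rk"  [terminal]
3. n2.key = 19  [len(h.lim) + 17]
4. n2.val = false  [false]
5. n2.hot = false  [false]
6. n4.ok = true  [S₁.val == false]
7. n5.ok = false  [B₀.ok == false]
8. n6.key = "xn"  [terminal]
9. n7.ok = true  [true]
10. n8.lim = "wm"  [terminal]
11. n9.key = "ny"  [terminal]
12. n10.lim = "zw"  [terminal]
13. n7.live = 0  [len(b.key) - 2]
14. n5.live = 22  [B₁.live * 2 + 22]
15. n4.live = 9  [B₁.live - 13]
16. n0.key = 25  [S₁.key + B.live - 3]
17. n0.val = true  [true]
18. n0.hot = true  [S₁.key > 18]

25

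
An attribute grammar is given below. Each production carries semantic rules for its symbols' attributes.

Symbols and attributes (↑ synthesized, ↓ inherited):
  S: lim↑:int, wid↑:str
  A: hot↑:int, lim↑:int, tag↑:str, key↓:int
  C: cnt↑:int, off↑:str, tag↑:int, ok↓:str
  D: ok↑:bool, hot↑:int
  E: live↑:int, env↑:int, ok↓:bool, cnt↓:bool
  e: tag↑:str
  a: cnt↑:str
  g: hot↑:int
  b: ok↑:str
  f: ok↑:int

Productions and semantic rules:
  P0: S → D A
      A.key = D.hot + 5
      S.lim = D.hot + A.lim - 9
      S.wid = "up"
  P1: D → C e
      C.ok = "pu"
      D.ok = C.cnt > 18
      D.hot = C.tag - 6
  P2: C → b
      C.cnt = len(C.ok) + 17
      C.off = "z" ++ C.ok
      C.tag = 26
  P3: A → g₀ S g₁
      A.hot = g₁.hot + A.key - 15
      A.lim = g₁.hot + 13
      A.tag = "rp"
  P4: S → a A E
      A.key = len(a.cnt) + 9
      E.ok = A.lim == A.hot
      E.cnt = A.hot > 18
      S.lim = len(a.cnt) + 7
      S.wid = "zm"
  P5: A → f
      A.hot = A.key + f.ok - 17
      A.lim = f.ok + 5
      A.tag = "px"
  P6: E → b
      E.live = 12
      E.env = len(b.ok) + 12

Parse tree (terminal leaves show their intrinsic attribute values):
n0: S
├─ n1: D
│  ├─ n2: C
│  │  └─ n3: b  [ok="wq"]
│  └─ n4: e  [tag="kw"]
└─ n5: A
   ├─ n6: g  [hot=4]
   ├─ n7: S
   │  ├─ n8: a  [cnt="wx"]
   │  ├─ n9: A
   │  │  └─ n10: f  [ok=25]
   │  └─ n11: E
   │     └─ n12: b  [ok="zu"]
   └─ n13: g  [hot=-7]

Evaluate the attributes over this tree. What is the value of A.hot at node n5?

3

1. n2.ok = "pu"  ["pu"]
2. n3.ok = "wq"  [terminal]
3. n2.cnt = 19  [len(C.ok) + 17]
4. n2.off = "zpu"  ["z" ++ C.ok]
5. n2.tag = 26  [26]
6. n4.tag = "kw"  [terminal]
7. n1.ok = true  [C.cnt > 18]
8. n1.hot = 20  [C.tag - 6]
9. n5.key = 25  [D.hot + 5]
10. n6.hot = 4  [terminal]
11. n8.cnt = "wx"  [terminal]
12. n9.key = 11  [len(a.cnt) + 9]
13. n10.ok = 25  [terminal]
14. n9.hot = 19  [A.key + f.ok - 17]
15. n9.lim = 30  [f.ok + 5]
16. n9.tag = "px"  ["px"]
17. n11.ok = false  [A.lim == A.hot]
18. n11.cnt = true  [A.hot > 18]
19. n12.ok = "zu"  [terminal]
20. n11.live = 12  [12]
21. n11.env = 14  [len(b.ok) + 12]
22. n7.lim = 9  [len(a.cnt) + 7]
23. n7.wid = "zm"  ["zm"]
24. n13.hot = -7  [terminal]
25. n5.hot = 3  [g₁.hot + A.key - 15]
26. n5.lim = 6  [g₁.hot + 13]
27. n5.tag = "rp"  ["rp"]
28. n0.lim = 17  [D.hot + A.lim - 9]
29. n0.wid = "up"  ["up"]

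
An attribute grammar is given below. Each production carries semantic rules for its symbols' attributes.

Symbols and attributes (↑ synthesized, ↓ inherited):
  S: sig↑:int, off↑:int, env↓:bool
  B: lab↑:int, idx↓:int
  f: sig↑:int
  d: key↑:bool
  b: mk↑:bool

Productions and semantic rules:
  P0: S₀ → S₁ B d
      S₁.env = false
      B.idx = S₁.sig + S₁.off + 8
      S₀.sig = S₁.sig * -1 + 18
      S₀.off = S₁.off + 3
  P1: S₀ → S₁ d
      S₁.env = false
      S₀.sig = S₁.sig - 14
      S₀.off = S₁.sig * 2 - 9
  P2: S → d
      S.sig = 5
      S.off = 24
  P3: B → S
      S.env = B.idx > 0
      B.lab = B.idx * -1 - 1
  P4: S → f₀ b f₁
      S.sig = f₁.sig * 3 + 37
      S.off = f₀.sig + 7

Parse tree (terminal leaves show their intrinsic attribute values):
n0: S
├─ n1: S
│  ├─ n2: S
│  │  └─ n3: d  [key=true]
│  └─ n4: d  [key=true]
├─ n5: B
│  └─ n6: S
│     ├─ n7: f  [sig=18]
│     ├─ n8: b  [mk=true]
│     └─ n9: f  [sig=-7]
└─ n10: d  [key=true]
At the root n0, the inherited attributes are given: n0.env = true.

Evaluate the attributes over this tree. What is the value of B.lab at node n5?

-1

1. n0.env = true  [given at root]
2. n1.env = false  [false]
3. n2.env = false  [false]
4. n3.key = true  [terminal]
5. n2.sig = 5  [5]
6. n2.off = 24  [24]
7. n4.key = true  [terminal]
8. n1.sig = -9  [S₁.sig - 14]
9. n1.off = 1  [S₁.sig * 2 - 9]
10. n5.idx = 0  [S₁.sig + S₁.off + 8]
11. n6.env = false  [B.idx > 0]
12. n7.sig = 18  [terminal]
13. n8.mk = true  [terminal]
14. n9.sig = -7  [terminal]
15. n6.sig = 16  [f₁.sig * 3 + 37]
16. n6.off = 25  [f₀.sig + 7]
17. n5.lab = -1  [B.idx * -1 - 1]
18. n10.key = true  [terminal]
19. n0.sig = 27  [S₁.sig * -1 + 18]
20. n0.off = 4  [S₁.off + 3]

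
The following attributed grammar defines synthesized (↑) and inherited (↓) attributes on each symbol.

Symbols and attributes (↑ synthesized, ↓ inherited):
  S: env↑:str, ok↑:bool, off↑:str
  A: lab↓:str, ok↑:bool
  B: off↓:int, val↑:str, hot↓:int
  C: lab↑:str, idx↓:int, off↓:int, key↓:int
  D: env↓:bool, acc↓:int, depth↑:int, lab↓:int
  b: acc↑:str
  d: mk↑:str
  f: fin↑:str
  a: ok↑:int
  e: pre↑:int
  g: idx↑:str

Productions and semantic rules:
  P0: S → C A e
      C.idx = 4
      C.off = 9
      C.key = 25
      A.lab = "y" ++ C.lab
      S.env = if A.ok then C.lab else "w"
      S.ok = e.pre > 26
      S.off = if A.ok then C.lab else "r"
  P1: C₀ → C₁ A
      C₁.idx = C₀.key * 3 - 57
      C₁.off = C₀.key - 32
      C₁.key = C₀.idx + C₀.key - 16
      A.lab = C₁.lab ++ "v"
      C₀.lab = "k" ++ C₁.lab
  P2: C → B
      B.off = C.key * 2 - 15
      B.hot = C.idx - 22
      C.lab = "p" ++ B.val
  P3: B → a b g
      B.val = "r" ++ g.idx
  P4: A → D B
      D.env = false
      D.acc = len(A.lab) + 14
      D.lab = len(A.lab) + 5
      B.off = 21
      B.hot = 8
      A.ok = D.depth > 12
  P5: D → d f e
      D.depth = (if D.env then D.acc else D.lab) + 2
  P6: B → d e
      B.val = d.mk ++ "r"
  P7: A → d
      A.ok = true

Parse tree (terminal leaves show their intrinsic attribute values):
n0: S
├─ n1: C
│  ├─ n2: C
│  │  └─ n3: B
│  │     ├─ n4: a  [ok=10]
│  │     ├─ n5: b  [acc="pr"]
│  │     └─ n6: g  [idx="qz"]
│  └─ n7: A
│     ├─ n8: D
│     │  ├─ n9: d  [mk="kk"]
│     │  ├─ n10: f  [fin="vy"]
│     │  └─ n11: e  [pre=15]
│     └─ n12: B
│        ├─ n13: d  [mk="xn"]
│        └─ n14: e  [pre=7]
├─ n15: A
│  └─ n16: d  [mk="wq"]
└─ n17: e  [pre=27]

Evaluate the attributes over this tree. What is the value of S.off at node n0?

1. n1.idx = 4  [4]
2. n1.off = 9  [9]
3. n1.key = 25  [25]
4. n2.idx = 18  [C₀.key * 3 - 57]
5. n2.off = -7  [C₀.key - 32]
6. n2.key = 13  [C₀.idx + C₀.key - 16]
7. n3.off = 11  [C.key * 2 - 15]
8. n3.hot = -4  [C.idx - 22]
9. n4.ok = 10  [terminal]
10. n5.acc = "pr"  [terminal]
11. n6.idx = "qz"  [terminal]
12. n3.val = "rqz"  ["r" ++ g.idx]
13. n2.lab = "prqz"  ["p" ++ B.val]
14. n7.lab = "prqzv"  [C₁.lab ++ "v"]
15. n8.env = false  [false]
16. n8.acc = 19  [len(A.lab) + 14]
17. n8.lab = 10  [len(A.lab) + 5]
18. n9.mk = "kk"  [terminal]
19. n10.fin = "vy"  [terminal]
20. n11.pre = 15  [terminal]
21. n8.depth = 12  [(if D.env then D.acc else D.lab) + 2]
22. n12.off = 21  [21]
23. n12.hot = 8  [8]
24. n13.mk = "xn"  [terminal]
25. n14.pre = 7  [terminal]
26. n12.val = "xnr"  [d.mk ++ "r"]
27. n7.ok = false  [D.depth > 12]
28. n1.lab = "kprqz"  ["k" ++ C₁.lab]
29. n15.lab = "ykprqz"  ["y" ++ C.lab]
30. n16.mk = "wq"  [terminal]
31. n15.ok = true  [true]
32. n17.pre = 27  [terminal]
33. n0.env = "kprqz"  [if A.ok then C.lab else "w"]
34. n0.ok = true  [e.pre > 26]
35. n0.off = "kprqz"  [if A.ok then C.lab else "r"]

"kprqz"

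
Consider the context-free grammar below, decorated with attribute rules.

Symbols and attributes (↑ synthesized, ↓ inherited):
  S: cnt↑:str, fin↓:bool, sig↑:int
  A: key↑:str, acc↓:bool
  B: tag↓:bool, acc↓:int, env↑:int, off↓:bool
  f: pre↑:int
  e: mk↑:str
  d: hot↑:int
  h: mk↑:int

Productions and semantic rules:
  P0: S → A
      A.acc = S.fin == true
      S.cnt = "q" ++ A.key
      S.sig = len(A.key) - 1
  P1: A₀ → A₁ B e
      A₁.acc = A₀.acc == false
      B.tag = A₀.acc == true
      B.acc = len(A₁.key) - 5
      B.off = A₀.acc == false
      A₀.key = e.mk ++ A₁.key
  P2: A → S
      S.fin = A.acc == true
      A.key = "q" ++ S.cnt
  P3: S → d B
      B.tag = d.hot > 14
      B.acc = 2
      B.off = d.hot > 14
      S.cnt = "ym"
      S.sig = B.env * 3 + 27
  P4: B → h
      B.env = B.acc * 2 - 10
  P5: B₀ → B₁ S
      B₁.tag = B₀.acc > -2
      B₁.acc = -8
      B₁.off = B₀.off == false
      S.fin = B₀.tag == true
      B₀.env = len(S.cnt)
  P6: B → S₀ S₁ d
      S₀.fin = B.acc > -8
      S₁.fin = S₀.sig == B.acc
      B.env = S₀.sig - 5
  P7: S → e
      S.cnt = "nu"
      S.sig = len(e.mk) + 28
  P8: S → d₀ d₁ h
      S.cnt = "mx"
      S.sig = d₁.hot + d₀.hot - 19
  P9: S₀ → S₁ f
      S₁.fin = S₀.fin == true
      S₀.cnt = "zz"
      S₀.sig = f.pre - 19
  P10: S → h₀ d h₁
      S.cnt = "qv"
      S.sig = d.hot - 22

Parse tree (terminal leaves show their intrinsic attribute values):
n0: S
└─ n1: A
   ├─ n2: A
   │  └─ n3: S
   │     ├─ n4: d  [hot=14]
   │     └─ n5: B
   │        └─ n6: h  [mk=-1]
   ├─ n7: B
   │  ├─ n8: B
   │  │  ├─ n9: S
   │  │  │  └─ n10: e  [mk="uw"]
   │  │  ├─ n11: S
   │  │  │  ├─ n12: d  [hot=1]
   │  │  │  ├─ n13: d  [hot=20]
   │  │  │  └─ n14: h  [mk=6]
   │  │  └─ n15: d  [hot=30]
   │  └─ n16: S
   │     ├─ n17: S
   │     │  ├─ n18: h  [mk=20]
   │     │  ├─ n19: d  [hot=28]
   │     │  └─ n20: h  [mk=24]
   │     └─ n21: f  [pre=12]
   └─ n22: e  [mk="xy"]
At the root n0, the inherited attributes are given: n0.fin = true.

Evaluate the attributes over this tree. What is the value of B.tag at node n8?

1. n0.fin = true  [given at root]
2. n1.acc = true  [S.fin == true]
3. n2.acc = false  [A₀.acc == false]
4. n3.fin = false  [A.acc == true]
5. n4.hot = 14  [terminal]
6. n5.tag = false  [d.hot > 14]
7. n5.acc = 2  [2]
8. n5.off = false  [d.hot > 14]
9. n6.mk = -1  [terminal]
10. n5.env = -6  [B.acc * 2 - 10]
11. n3.cnt = "ym"  ["ym"]
12. n3.sig = 9  [B.env * 3 + 27]
13. n2.key = "qym"  ["q" ++ S.cnt]
14. n7.tag = true  [A₀.acc == true]
15. n7.acc = -2  [len(A₁.key) - 5]
16. n7.off = false  [A₀.acc == false]
17. n8.tag = false  [B₀.acc > -2]
18. n8.acc = -8  [-8]
19. n8.off = true  [B₀.off == false]
20. n9.fin = false  [B.acc > -8]
21. n10.mk = "uw"  [terminal]
22. n9.cnt = "nu"  ["nu"]
23. n9.sig = 30  [len(e.mk) + 28]
24. n11.fin = false  [S₀.sig == B.acc]
25. n12.hot = 1  [terminal]
26. n13.hot = 20  [terminal]
27. n14.mk = 6  [terminal]
28. n11.cnt = "mx"  ["mx"]
29. n11.sig = 2  [d₁.hot + d₀.hot - 19]
30. n15.hot = 30  [terminal]
31. n8.env = 25  [S₀.sig - 5]
32. n16.fin = true  [B₀.tag == true]
33. n17.fin = true  [S₀.fin == true]
34. n18.mk = 20  [terminal]
35. n19.hot = 28  [terminal]
36. n20.mk = 24  [terminal]
37. n17.cnt = "qv"  ["qv"]
38. n17.sig = 6  [d.hot - 22]
39. n21.pre = 12  [terminal]
40. n16.cnt = "zz"  ["zz"]
41. n16.sig = -7  [f.pre - 19]
42. n7.env = 2  [len(S.cnt)]
43. n22.mk = "xy"  [terminal]
44. n1.key = "xyqym"  [e.mk ++ A₁.key]
45. n0.cnt = "qxyqym"  ["q" ++ A.key]
46. n0.sig = 4  [len(A.key) - 1]

false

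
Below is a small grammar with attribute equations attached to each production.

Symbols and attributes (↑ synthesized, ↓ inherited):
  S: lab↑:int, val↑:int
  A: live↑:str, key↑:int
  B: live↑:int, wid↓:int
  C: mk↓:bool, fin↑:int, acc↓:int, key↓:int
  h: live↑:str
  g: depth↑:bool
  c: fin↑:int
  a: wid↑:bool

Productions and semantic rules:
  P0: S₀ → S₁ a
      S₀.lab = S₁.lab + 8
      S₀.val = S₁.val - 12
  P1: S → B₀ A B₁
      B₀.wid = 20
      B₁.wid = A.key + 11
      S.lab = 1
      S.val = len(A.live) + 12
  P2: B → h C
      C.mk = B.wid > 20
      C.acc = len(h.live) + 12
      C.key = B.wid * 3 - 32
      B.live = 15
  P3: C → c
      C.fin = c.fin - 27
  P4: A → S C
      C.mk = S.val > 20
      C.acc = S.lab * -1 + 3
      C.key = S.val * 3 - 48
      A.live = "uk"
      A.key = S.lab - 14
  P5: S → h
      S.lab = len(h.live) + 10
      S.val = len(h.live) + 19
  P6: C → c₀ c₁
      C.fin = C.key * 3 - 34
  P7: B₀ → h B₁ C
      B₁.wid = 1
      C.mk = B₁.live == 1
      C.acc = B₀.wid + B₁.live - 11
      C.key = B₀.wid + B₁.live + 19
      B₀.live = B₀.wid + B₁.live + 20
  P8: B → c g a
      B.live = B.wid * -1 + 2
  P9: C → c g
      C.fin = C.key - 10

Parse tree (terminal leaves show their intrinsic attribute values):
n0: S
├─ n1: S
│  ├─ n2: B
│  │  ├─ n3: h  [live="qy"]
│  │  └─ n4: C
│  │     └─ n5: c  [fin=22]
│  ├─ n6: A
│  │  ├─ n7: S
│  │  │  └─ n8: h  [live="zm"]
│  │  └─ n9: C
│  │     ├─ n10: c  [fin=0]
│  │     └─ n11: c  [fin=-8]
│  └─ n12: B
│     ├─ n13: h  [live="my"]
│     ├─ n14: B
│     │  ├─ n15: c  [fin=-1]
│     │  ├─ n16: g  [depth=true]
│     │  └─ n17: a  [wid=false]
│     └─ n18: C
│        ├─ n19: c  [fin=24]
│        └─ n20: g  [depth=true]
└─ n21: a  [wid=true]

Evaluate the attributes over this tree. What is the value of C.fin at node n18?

1. n2.wid = 20  [20]
2. n3.live = "qy"  [terminal]
3. n4.mk = false  [B.wid > 20]
4. n4.acc = 14  [len(h.live) + 12]
5. n4.key = 28  [B.wid * 3 - 32]
6. n5.fin = 22  [terminal]
7. n4.fin = -5  [c.fin - 27]
8. n2.live = 15  [15]
9. n8.live = "zm"  [terminal]
10. n7.lab = 12  [len(h.live) + 10]
11. n7.val = 21  [len(h.live) + 19]
12. n9.mk = true  [S.val > 20]
13. n9.acc = -9  [S.lab * -1 + 3]
14. n9.key = 15  [S.val * 3 - 48]
15. n10.fin = 0  [terminal]
16. n11.fin = -8  [terminal]
17. n9.fin = 11  [C.key * 3 - 34]
18. n6.live = "uk"  ["uk"]
19. n6.key = -2  [S.lab - 14]
20. n12.wid = 9  [A.key + 11]
21. n13.live = "my"  [terminal]
22. n14.wid = 1  [1]
23. n15.fin = -1  [terminal]
24. n16.depth = true  [terminal]
25. n17.wid = false  [terminal]
26. n14.live = 1  [B.wid * -1 + 2]
27. n18.mk = true  [B₁.live == 1]
28. n18.acc = -1  [B₀.wid + B₁.live - 11]
29. n18.key = 29  [B₀.wid + B₁.live + 19]
30. n19.fin = 24  [terminal]
31. n20.depth = true  [terminal]
32. n18.fin = 19  [C.key - 10]
33. n12.live = 30  [B₀.wid + B₁.live + 20]
34. n1.lab = 1  [1]
35. n1.val = 14  [len(A.live) + 12]
36. n21.wid = true  [terminal]
37. n0.lab = 9  [S₁.lab + 8]
38. n0.val = 2  [S₁.val - 12]

19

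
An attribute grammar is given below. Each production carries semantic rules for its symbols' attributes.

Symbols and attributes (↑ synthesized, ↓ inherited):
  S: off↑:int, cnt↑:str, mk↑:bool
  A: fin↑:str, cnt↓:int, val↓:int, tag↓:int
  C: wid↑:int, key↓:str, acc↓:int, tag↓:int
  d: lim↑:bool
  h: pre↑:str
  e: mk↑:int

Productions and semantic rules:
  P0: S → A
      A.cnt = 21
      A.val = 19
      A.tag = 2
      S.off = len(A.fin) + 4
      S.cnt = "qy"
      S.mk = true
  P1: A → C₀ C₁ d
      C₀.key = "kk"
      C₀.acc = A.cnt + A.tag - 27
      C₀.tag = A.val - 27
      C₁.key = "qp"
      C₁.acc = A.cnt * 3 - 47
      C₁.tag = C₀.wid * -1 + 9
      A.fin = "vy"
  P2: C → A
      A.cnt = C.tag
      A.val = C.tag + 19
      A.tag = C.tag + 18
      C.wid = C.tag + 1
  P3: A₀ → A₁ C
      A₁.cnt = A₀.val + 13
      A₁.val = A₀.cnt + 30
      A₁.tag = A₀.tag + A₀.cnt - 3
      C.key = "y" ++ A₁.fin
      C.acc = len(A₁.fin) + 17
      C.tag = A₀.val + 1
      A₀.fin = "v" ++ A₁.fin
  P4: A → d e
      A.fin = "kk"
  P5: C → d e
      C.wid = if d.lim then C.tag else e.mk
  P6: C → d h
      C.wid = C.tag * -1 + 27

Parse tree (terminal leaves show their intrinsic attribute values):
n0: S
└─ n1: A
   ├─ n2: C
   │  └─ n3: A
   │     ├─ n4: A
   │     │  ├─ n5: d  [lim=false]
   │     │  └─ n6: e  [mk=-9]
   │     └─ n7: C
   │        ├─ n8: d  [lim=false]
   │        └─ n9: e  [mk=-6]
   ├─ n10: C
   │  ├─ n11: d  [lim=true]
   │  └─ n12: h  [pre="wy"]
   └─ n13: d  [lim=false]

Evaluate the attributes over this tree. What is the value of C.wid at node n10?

1. n1.cnt = 21  [21]
2. n1.val = 19  [19]
3. n1.tag = 2  [2]
4. n2.key = "kk"  ["kk"]
5. n2.acc = -4  [A.cnt + A.tag - 27]
6. n2.tag = -8  [A.val - 27]
7. n3.cnt = -8  [C.tag]
8. n3.val = 11  [C.tag + 19]
9. n3.tag = 10  [C.tag + 18]
10. n4.cnt = 24  [A₀.val + 13]
11. n4.val = 22  [A₀.cnt + 30]
12. n4.tag = -1  [A₀.tag + A₀.cnt - 3]
13. n5.lim = false  [terminal]
14. n6.mk = -9  [terminal]
15. n4.fin = "kk"  ["kk"]
16. n7.key = "ykk"  ["y" ++ A₁.fin]
17. n7.acc = 19  [len(A₁.fin) + 17]
18. n7.tag = 12  [A₀.val + 1]
19. n8.lim = false  [terminal]
20. n9.mk = -6  [terminal]
21. n7.wid = -6  [if d.lim then C.tag else e.mk]
22. n3.fin = "vkk"  ["v" ++ A₁.fin]
23. n2.wid = -7  [C.tag + 1]
24. n10.key = "qp"  ["qp"]
25. n10.acc = 16  [A.cnt * 3 - 47]
26. n10.tag = 16  [C₀.wid * -1 + 9]
27. n11.lim = true  [terminal]
28. n12.pre = "wy"  [terminal]
29. n10.wid = 11  [C.tag * -1 + 27]
30. n13.lim = false  [terminal]
31. n1.fin = "vy"  ["vy"]
32. n0.off = 6  [len(A.fin) + 4]
33. n0.cnt = "qy"  ["qy"]
34. n0.mk = true  [true]

11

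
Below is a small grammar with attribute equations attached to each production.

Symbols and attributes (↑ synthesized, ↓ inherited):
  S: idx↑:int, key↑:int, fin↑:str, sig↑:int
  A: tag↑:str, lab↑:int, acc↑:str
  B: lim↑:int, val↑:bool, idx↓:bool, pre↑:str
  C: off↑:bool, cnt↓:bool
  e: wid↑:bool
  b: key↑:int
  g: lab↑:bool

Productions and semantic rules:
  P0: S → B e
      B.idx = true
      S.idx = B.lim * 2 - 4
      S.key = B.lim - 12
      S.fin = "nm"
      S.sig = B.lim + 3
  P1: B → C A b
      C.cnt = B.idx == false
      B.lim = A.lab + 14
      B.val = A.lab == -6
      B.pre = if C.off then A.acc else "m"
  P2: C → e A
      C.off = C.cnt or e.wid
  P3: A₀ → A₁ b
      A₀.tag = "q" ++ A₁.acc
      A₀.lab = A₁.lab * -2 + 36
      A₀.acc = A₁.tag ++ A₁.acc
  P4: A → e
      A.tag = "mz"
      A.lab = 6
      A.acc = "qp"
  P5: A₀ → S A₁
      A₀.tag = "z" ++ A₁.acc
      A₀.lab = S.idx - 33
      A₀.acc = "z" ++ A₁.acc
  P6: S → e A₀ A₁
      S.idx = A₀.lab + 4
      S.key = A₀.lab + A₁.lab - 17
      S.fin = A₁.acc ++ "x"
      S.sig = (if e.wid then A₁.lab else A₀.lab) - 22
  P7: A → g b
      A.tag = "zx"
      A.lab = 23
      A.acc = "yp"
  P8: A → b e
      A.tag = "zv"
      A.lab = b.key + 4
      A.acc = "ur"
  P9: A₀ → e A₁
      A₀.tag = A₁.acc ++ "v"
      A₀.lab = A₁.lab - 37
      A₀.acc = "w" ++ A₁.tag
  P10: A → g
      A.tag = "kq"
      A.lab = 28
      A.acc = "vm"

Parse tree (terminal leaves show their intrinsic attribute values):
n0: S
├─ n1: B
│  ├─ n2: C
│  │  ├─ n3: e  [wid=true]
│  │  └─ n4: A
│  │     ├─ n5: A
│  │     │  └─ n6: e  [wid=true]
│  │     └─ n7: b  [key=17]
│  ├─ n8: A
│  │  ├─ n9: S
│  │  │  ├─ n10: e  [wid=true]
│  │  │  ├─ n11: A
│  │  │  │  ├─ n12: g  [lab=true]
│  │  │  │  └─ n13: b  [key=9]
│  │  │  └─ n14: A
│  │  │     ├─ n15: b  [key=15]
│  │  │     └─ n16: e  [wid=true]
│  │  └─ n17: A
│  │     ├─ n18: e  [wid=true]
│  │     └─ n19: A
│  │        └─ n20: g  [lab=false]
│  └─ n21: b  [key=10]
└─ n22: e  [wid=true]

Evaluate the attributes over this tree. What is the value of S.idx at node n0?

1. n1.idx = true  [true]
2. n2.cnt = false  [B.idx == false]
3. n3.wid = true  [terminal]
4. n6.wid = true  [terminal]
5. n5.tag = "mz"  ["mz"]
6. n5.lab = 6  [6]
7. n5.acc = "qp"  ["qp"]
8. n7.key = 17  [terminal]
9. n4.tag = "qqp"  ["q" ++ A₁.acc]
10. n4.lab = 24  [A₁.lab * -2 + 36]
11. n4.acc = "mzqp"  [A₁.tag ++ A₁.acc]
12. n2.off = true  [C.cnt or e.wid]
13. n10.wid = true  [terminal]
14. n12.lab = true  [terminal]
15. n13.key = 9  [terminal]
16. n11.tag = "zx"  ["zx"]
17. n11.lab = 23  [23]
18. n11.acc = "yp"  ["yp"]
19. n15.key = 15  [terminal]
20. n16.wid = true  [terminal]
21. n14.tag = "zv"  ["zv"]
22. n14.lab = 19  [b.key + 4]
23. n14.acc = "ur"  ["ur"]
24. n9.idx = 27  [A₀.lab + 4]
25. n9.key = 25  [A₀.lab + A₁.lab - 17]
26. n9.fin = "urx"  [A₁.acc ++ "x"]
27. n9.sig = -3  [(if e.wid then A₁.lab else A₀.lab) - 22]
28. n18.wid = true  [terminal]
29. n20.lab = false  [terminal]
30. n19.tag = "kq"  ["kq"]
31. n19.lab = 28  [28]
32. n19.acc = "vm"  ["vm"]
33. n17.tag = "vmv"  [A₁.acc ++ "v"]
34. n17.lab = -9  [A₁.lab - 37]
35. n17.acc = "wkq"  ["w" ++ A₁.tag]
36. n8.tag = "zwkq"  ["z" ++ A₁.acc]
37. n8.lab = -6  [S.idx - 33]
38. n8.acc = "zwkq"  ["z" ++ A₁.acc]
39. n21.key = 10  [terminal]
40. n1.lim = 8  [A.lab + 14]
41. n1.val = true  [A.lab == -6]
42. n1.pre = "zwkq"  [if C.off then A.acc else "m"]
43. n22.wid = true  [terminal]
44. n0.idx = 12  [B.lim * 2 - 4]
45. n0.key = -4  [B.lim - 12]
46. n0.fin = "nm"  ["nm"]
47. n0.sig = 11  [B.lim + 3]

12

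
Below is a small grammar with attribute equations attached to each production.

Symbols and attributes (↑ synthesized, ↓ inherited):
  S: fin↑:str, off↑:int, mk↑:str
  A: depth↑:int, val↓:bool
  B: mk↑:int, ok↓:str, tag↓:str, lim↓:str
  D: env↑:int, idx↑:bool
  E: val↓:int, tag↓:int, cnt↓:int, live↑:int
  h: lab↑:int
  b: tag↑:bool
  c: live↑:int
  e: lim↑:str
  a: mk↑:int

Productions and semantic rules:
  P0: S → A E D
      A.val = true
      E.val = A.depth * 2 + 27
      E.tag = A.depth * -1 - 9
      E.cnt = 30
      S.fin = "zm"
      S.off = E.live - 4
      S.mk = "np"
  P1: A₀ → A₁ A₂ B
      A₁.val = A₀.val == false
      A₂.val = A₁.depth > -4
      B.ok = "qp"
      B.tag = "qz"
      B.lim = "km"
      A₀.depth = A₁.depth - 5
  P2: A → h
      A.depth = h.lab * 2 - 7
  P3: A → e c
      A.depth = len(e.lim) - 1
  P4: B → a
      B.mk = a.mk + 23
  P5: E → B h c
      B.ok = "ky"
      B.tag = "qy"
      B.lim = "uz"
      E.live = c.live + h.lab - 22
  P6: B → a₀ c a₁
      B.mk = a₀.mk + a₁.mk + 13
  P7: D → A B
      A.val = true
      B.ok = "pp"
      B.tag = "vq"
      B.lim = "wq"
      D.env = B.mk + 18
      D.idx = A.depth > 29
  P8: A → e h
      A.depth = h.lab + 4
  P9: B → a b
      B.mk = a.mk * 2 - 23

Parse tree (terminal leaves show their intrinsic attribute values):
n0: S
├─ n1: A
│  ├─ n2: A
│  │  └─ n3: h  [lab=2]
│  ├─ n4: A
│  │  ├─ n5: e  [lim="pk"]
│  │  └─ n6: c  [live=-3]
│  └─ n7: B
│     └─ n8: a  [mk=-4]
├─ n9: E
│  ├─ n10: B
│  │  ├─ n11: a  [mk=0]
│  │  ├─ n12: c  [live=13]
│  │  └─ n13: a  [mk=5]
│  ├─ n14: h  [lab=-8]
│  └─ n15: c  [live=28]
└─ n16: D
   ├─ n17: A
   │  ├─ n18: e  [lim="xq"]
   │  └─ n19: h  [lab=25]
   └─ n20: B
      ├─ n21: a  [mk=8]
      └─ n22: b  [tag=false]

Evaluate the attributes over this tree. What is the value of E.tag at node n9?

-1

1. n1.val = true  [true]
2. n2.val = false  [A₀.val == false]
3. n3.lab = 2  [terminal]
4. n2.depth = -3  [h.lab * 2 - 7]
5. n4.val = true  [A₁.depth > -4]
6. n5.lim = "pk"  [terminal]
7. n6.live = -3  [terminal]
8. n4.depth = 1  [len(e.lim) - 1]
9. n7.ok = "qp"  ["qp"]
10. n7.tag = "qz"  ["qz"]
11. n7.lim = "km"  ["km"]
12. n8.mk = -4  [terminal]
13. n7.mk = 19  [a.mk + 23]
14. n1.depth = -8  [A₁.depth - 5]
15. n9.val = 11  [A.depth * 2 + 27]
16. n9.tag = -1  [A.depth * -1 - 9]
17. n9.cnt = 30  [30]
18. n10.ok = "ky"  ["ky"]
19. n10.tag = "qy"  ["qy"]
20. n10.lim = "uz"  ["uz"]
21. n11.mk = 0  [terminal]
22. n12.live = 13  [terminal]
23. n13.mk = 5  [terminal]
24. n10.mk = 18  [a₀.mk + a₁.mk + 13]
25. n14.lab = -8  [terminal]
26. n15.live = 28  [terminal]
27. n9.live = -2  [c.live + h.lab - 22]
28. n17.val = true  [true]
29. n18.lim = "xq"  [terminal]
30. n19.lab = 25  [terminal]
31. n17.depth = 29  [h.lab + 4]
32. n20.ok = "pp"  ["pp"]
33. n20.tag = "vq"  ["vq"]
34. n20.lim = "wq"  ["wq"]
35. n21.mk = 8  [terminal]
36. n22.tag = false  [terminal]
37. n20.mk = -7  [a.mk * 2 - 23]
38. n16.env = 11  [B.mk + 18]
39. n16.idx = false  [A.depth > 29]
40. n0.fin = "zm"  ["zm"]
41. n0.off = -6  [E.live - 4]
42. n0.mk = "np"  ["np"]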